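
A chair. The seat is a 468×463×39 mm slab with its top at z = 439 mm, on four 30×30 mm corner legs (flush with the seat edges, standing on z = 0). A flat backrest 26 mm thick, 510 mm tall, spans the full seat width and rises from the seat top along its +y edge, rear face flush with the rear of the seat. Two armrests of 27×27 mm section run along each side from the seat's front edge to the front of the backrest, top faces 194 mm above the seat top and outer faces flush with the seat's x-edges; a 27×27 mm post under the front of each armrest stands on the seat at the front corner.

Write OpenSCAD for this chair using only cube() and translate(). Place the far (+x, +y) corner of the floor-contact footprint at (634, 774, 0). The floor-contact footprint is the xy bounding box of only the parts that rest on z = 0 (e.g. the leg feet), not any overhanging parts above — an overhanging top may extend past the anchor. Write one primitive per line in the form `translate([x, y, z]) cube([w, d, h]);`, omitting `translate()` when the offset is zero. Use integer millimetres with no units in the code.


// leg_h = 439 - 39 = 400
// arm post h = 194 - 27 = 167
translate([166, 311, 400]) cube([468, 463, 39]);
translate([166, 311, 0]) cube([30, 30, 400]);
translate([604, 311, 0]) cube([30, 30, 400]);
translate([166, 744, 0]) cube([30, 30, 400]);
translate([604, 744, 0]) cube([30, 30, 400]);
translate([166, 748, 439]) cube([468, 26, 510]);
translate([166, 311, 606]) cube([27, 437, 27]);
translate([607, 311, 606]) cube([27, 437, 27]);
translate([166, 311, 439]) cube([27, 27, 167]);
translate([607, 311, 439]) cube([27, 27, 167]);


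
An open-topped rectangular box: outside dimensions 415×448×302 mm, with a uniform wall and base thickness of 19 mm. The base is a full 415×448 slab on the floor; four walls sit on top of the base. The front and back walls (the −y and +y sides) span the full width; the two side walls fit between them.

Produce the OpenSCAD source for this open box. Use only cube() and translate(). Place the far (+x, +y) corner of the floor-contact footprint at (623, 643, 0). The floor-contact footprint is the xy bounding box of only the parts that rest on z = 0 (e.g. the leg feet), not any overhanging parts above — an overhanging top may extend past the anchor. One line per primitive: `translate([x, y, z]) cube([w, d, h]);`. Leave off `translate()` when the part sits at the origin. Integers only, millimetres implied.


translate([208, 195, 0]) cube([415, 448, 19]);
translate([208, 195, 19]) cube([415, 19, 283]);
translate([208, 624, 19]) cube([415, 19, 283]);
translate([208, 214, 19]) cube([19, 410, 283]);
translate([604, 214, 19]) cube([19, 410, 283]);


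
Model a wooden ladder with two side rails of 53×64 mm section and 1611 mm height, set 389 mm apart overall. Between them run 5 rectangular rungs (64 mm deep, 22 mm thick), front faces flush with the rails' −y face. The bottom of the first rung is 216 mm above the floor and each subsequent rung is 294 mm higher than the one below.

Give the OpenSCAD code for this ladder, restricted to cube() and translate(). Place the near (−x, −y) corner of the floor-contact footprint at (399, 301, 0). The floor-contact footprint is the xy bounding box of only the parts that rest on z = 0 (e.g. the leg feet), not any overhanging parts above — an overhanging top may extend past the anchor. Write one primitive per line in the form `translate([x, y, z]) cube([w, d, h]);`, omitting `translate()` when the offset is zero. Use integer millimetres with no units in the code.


translate([399, 301, 0]) cube([53, 64, 1611]);
translate([735, 301, 0]) cube([53, 64, 1611]);
translate([452, 301, 216]) cube([283, 64, 22]);
translate([452, 301, 510]) cube([283, 64, 22]);
translate([452, 301, 804]) cube([283, 64, 22]);
translate([452, 301, 1098]) cube([283, 64, 22]);
translate([452, 301, 1392]) cube([283, 64, 22]);


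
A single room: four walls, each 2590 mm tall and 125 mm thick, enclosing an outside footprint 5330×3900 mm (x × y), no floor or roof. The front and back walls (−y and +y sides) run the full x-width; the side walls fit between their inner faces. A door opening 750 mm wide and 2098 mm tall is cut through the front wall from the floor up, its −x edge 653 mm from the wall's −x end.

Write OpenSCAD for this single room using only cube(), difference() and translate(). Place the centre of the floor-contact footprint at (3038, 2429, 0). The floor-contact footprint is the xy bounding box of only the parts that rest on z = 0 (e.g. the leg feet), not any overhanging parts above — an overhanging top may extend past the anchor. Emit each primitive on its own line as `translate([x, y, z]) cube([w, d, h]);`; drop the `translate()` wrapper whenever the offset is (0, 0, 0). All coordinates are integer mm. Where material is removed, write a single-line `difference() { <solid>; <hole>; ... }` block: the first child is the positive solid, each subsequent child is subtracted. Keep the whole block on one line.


difference() { translate([373, 479, 0]) cube([5330, 125, 2590]); translate([1026, 479, 0]) cube([750, 125, 2098]); }
translate([373, 4254, 0]) cube([5330, 125, 2590]);
translate([373, 604, 0]) cube([125, 3650, 2590]);
translate([5578, 604, 0]) cube([125, 3650, 2590]);


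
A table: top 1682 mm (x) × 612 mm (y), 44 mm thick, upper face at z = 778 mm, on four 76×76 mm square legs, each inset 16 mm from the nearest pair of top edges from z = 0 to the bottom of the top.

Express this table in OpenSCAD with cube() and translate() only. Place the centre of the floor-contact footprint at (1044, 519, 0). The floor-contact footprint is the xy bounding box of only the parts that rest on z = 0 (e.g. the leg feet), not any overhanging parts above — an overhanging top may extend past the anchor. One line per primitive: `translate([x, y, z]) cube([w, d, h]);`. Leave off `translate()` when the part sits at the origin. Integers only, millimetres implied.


translate([203, 213, 734]) cube([1682, 612, 44]);
translate([219, 229, 0]) cube([76, 76, 734]);
translate([1793, 229, 0]) cube([76, 76, 734]);
translate([219, 733, 0]) cube([76, 76, 734]);
translate([1793, 733, 0]) cube([76, 76, 734]);


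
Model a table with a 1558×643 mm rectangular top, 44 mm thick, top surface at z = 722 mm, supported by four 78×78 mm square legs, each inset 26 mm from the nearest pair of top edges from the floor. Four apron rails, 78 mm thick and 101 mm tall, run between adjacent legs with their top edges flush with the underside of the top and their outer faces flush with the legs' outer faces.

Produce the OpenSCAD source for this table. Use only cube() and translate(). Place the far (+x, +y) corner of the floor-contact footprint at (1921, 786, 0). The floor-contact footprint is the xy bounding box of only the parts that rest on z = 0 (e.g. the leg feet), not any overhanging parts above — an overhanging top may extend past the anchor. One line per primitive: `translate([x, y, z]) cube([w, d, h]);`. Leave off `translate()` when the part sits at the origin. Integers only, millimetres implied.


// leg_h = 722 - 44 = 678
// apron z = 678 - 101 = 577
translate([389, 169, 678]) cube([1558, 643, 44]);
translate([415, 195, 0]) cube([78, 78, 678]);
translate([1843, 195, 0]) cube([78, 78, 678]);
translate([415, 708, 0]) cube([78, 78, 678]);
translate([1843, 708, 0]) cube([78, 78, 678]);
translate([493, 195, 577]) cube([1350, 78, 101]);
translate([493, 708, 577]) cube([1350, 78, 101]);
translate([415, 273, 577]) cube([78, 435, 101]);
translate([1843, 273, 577]) cube([78, 435, 101]);


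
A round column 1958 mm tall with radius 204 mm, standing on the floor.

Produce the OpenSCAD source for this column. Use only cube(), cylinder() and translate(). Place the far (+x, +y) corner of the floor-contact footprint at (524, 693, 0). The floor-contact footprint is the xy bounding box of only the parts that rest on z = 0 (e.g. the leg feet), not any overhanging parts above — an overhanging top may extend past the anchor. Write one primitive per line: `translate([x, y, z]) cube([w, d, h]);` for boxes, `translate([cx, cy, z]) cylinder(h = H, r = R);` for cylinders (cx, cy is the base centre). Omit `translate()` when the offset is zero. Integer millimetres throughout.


translate([320, 489, 0]) cylinder(h = 1958, r = 204);


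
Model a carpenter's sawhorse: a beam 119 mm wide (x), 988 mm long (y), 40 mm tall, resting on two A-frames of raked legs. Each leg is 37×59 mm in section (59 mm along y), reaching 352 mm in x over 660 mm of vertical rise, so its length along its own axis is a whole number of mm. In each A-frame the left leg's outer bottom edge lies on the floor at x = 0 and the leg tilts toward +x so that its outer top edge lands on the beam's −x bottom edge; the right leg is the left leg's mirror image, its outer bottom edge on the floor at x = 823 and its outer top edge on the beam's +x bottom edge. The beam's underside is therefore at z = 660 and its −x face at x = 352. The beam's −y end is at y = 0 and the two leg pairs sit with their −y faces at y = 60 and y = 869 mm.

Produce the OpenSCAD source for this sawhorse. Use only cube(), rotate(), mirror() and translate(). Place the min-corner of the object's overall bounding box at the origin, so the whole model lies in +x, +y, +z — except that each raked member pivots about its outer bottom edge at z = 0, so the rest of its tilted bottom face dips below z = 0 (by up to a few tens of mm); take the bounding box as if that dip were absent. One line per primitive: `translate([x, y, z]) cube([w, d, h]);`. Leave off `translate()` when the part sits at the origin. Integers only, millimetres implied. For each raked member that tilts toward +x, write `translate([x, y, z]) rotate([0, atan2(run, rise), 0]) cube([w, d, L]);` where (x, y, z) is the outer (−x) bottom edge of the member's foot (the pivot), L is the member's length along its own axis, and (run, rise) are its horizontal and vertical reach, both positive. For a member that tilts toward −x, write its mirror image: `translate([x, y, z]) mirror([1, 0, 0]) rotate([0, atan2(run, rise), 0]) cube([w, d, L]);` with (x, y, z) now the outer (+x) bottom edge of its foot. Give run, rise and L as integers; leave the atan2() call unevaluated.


// leg length = √(352² + 660²) = 748
// right-leg outer foot x = 2·352 + 119 = 823
// beam min-corner = (352, 0, 660)
translate([352, 0, 660]) cube([119, 988, 40]);
translate([0, 60, 0]) rotate([0, atan2(352, 660), 0]) cube([37, 59, 748]);
translate([823, 60, 0]) mirror([1, 0, 0]) rotate([0, atan2(352, 660), 0]) cube([37, 59, 748]);
translate([0, 869, 0]) rotate([0, atan2(352, 660), 0]) cube([37, 59, 748]);
translate([823, 869, 0]) mirror([1, 0, 0]) rotate([0, atan2(352, 660), 0]) cube([37, 59, 748]);


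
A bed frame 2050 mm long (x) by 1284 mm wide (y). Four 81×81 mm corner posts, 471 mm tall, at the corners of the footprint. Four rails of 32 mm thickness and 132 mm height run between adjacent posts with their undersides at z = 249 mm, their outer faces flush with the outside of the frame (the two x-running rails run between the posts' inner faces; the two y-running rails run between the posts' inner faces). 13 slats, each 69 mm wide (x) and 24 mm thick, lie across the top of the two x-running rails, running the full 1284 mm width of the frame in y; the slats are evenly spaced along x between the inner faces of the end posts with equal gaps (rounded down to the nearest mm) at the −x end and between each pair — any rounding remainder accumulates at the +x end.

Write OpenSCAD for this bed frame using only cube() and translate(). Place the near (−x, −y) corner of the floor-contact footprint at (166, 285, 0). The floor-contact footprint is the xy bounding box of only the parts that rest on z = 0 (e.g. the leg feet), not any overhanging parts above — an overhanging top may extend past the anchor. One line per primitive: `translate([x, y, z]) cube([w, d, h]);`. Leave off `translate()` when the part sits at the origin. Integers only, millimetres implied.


translate([166, 285, 0]) cube([81, 81, 471]);
translate([166, 1488, 0]) cube([81, 81, 471]);
translate([2135, 285, 0]) cube([81, 81, 471]);
translate([2135, 1488, 0]) cube([81, 81, 471]);
translate([247, 285, 249]) cube([1888, 32, 132]);
translate([247, 1537, 249]) cube([1888, 32, 132]);
translate([166, 366, 249]) cube([32, 1122, 132]);
translate([2184, 366, 249]) cube([32, 1122, 132]);
translate([317, 285, 381]) cube([69, 1284, 24]);
translate([456, 285, 381]) cube([69, 1284, 24]);
translate([595, 285, 381]) cube([69, 1284, 24]);
translate([734, 285, 381]) cube([69, 1284, 24]);
translate([873, 285, 381]) cube([69, 1284, 24]);
translate([1012, 285, 381]) cube([69, 1284, 24]);
translate([1151, 285, 381]) cube([69, 1284, 24]);
translate([1290, 285, 381]) cube([69, 1284, 24]);
translate([1429, 285, 381]) cube([69, 1284, 24]);
translate([1568, 285, 381]) cube([69, 1284, 24]);
translate([1707, 285, 381]) cube([69, 1284, 24]);
translate([1846, 285, 381]) cube([69, 1284, 24]);
translate([1985, 285, 381]) cube([69, 1284, 24]);


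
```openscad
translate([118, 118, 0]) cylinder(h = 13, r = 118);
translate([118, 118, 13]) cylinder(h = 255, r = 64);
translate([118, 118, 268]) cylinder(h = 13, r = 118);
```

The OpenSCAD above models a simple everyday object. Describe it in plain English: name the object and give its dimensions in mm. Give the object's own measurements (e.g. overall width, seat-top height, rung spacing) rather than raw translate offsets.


A spool: two coaxial disc flanges of radius 118 mm and thickness 13 mm, joined by a core cylinder of radius 64 mm and height 255 mm. The lower flange rests on z = 0 and the three cylinders share a vertical axis.


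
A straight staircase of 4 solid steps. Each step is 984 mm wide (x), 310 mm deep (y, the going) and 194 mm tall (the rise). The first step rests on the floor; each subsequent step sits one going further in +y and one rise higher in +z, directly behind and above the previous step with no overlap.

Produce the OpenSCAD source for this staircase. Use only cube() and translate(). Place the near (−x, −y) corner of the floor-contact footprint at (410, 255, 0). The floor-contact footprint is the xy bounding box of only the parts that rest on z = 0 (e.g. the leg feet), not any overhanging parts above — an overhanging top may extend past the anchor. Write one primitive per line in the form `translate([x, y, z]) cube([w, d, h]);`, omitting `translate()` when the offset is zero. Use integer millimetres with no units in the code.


translate([410, 255, 0]) cube([984, 310, 194]);
translate([410, 565, 194]) cube([984, 310, 194]);
translate([410, 875, 388]) cube([984, 310, 194]);
translate([410, 1185, 582]) cube([984, 310, 194]);


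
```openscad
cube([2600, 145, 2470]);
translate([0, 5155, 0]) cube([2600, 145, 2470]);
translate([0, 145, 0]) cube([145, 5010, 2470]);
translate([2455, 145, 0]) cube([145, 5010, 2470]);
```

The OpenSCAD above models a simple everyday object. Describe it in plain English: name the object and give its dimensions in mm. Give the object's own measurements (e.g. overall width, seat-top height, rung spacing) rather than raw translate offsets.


The wall frame of a small rectangular building: four walls, each 2470 mm tall and 145 mm thick, enclosing a footprint 2600 mm (x) by 5300 mm (y) outside-to-outside, with no floor or roof. The front and back walls (the −y and +y sides) span the full width; the two side walls fit between them.


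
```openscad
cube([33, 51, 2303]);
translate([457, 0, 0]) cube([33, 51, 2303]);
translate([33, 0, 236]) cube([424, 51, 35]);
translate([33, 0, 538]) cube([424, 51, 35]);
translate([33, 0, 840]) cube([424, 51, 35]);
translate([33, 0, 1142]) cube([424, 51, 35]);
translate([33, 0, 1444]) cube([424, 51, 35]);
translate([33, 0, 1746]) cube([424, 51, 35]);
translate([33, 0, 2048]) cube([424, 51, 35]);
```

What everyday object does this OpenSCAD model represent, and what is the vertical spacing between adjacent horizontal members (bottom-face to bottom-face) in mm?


A ladder. The rung spacing is 302 mm.

Two tall 33×51 posts with 7 short bars between them — a ladder. Adjacent rungs sit at z = 236 and z = 538, so the spacing is 538 − 236 = 302 mm.


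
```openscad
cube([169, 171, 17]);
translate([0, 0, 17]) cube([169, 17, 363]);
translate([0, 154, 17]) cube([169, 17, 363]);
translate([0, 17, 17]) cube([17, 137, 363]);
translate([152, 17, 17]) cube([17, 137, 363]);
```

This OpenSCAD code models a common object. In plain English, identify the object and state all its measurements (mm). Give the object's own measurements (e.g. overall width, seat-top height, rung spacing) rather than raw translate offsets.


An open-topped rectangular box: outside dimensions 169×171×380 mm, with a uniform wall and base thickness of 17 mm. The base is a full 169×171 slab on the floor; four walls sit on top of the base. The front and back walls (the −y and +y sides) span the full width; the two side walls fit between them.


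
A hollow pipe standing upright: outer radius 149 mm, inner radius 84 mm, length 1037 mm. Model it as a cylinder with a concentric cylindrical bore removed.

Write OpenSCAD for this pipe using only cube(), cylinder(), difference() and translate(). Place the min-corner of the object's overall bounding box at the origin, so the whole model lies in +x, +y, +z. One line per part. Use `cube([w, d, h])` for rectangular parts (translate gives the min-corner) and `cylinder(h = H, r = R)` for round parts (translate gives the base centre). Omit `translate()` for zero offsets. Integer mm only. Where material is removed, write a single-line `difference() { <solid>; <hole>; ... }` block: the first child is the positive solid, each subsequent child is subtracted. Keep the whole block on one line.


difference() { translate([149, 149, 0]) cylinder(h = 1037, r = 149); translate([149, 149, 0]) cylinder(h = 1037, r = 84); }


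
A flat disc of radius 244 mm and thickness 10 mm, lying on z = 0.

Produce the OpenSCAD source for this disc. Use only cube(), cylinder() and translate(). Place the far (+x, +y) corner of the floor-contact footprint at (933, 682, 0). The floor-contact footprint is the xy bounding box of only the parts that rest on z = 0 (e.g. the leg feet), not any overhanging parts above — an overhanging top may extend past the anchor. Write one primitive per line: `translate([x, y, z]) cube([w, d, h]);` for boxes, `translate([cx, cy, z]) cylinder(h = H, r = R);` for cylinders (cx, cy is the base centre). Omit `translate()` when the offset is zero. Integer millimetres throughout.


translate([689, 438, 0]) cylinder(h = 10, r = 244);


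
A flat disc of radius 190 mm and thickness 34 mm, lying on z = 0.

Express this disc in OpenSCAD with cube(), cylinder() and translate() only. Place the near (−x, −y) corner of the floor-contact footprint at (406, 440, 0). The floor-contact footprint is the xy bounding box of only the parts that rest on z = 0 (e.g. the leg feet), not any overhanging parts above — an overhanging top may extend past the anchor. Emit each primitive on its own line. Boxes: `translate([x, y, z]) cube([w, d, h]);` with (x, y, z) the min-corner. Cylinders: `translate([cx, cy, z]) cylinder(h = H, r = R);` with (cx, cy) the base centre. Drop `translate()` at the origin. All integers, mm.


translate([596, 630, 0]) cylinder(h = 34, r = 190);


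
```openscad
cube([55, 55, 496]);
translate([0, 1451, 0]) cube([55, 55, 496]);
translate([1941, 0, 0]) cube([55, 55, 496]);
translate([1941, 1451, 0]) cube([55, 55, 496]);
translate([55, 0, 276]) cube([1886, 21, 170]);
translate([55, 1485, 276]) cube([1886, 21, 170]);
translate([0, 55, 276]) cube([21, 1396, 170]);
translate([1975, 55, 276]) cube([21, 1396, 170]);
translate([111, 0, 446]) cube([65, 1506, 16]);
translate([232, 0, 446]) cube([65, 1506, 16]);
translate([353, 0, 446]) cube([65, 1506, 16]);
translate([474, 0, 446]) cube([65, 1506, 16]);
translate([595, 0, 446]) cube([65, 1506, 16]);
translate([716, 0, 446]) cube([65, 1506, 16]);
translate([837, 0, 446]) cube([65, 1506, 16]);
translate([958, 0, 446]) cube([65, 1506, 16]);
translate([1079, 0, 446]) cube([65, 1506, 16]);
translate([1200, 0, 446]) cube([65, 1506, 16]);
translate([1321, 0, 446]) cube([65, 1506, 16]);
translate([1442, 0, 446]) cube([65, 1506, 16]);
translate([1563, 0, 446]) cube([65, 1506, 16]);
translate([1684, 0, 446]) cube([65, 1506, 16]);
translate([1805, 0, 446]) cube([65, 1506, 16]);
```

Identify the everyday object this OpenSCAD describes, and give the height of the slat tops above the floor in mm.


A bed frame. The slat-top height is 462 mm.

Four posts, four rails, and a row of slats — a bed frame. Slats sit on the rails at z = 276 + 170 = 446; with slat thickness 16, the top is 462 mm.


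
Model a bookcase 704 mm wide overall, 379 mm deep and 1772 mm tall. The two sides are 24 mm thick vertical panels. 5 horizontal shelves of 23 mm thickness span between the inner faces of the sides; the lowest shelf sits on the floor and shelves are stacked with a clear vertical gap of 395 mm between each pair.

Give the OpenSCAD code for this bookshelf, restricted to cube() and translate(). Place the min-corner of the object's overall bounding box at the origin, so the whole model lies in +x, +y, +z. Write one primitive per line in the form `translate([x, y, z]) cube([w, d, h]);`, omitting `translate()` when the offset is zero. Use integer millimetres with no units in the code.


cube([24, 379, 1772]);
translate([680, 0, 0]) cube([24, 379, 1772]);
translate([24, 0, 0]) cube([656, 379, 23]);
translate([24, 0, 418]) cube([656, 379, 23]);
translate([24, 0, 836]) cube([656, 379, 23]);
translate([24, 0, 1254]) cube([656, 379, 23]);
translate([24, 0, 1672]) cube([656, 379, 23]);


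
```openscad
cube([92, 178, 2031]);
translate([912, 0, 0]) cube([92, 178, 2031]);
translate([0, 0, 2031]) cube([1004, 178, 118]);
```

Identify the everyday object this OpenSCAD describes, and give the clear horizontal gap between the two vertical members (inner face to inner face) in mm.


A door frame. The clear opening width is 820 mm.

Two 2031 mm tall posts with a header on top — a door frame. The left jamb is 92 mm wide at x = 0; the right jamb starts at x = 912. The clear opening is 912 − 92 = 820 mm.


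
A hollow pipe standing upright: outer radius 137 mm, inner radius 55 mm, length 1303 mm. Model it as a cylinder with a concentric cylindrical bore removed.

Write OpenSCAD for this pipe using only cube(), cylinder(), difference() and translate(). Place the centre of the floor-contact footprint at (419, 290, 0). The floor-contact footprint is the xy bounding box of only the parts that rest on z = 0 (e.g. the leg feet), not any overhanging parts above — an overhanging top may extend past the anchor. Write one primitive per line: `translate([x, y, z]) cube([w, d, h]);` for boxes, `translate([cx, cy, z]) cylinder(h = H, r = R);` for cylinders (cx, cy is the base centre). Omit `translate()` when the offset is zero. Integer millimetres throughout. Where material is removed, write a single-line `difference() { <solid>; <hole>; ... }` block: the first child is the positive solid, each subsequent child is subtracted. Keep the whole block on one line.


difference() { translate([419, 290, 0]) cylinder(h = 1303, r = 137); translate([419, 290, 0]) cylinder(h = 1303, r = 55); }


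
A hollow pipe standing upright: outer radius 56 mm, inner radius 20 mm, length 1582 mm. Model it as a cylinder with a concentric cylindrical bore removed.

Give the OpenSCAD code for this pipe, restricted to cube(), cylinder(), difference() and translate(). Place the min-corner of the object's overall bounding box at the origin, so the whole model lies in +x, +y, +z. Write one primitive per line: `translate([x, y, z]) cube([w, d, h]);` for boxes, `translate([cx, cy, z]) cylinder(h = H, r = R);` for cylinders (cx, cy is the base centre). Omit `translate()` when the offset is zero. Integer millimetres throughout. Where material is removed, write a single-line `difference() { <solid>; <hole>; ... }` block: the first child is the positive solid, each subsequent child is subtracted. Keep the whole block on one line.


difference() { translate([56, 56, 0]) cylinder(h = 1582, r = 56); translate([56, 56, 0]) cylinder(h = 1582, r = 20); }


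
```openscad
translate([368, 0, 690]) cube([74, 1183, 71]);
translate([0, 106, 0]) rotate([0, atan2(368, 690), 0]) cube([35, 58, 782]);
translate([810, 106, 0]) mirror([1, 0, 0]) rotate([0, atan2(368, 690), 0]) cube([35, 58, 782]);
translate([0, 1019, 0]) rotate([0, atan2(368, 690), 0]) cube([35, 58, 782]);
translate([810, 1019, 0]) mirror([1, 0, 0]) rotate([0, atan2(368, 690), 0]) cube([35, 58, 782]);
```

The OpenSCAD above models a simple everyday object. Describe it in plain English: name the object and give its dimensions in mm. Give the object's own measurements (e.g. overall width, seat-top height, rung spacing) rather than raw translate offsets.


A sawhorse. A 74×1183×71 mm beam (x, y, z) sits on two A-frame leg pairs. Each pair is two raked legs of 35×58 mm section (58 mm along y) splaying symmetrically in x. Each leg rises 690 mm vertically over 368 mm of horizontal reach and is 782 mm long along its own axis. Every leg's outer bottom edge rests on the floor and its outer top edge meets a bottom edge of the beam — the left legs (tilting toward +x) meet the beam's −x bottom edge, the right legs (their mirror images, tilting toward −x) meet its +x bottom edge — so the leg tops tuck under the beam, the beam's underside is 690 mm above the floor, and the feet are 810 mm apart outside-to-outside with the beam centred between them. The two leg pairs are set in 106 mm from either end of the beam.


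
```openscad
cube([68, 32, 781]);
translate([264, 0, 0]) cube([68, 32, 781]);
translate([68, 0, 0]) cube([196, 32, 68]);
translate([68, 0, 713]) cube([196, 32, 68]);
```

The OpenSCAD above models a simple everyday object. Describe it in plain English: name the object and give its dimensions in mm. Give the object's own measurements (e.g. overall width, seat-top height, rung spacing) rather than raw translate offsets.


A rectangular picture frame lying in the x–z plane (depth along y). The opening is 196 mm wide (x) by 645 mm tall (z), surrounded by a border 68 mm wide on all four sides. The frame is 32 mm deep and is made of two full-height vertical stiles with two horizontal rails fitted between them.


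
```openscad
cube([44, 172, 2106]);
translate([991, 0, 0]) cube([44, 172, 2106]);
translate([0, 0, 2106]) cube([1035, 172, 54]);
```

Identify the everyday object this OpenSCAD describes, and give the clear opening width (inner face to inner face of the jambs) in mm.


A door frame. The clear opening width is 947 mm.

Two 2106 mm tall posts with a header on top — a door frame. The left jamb is 44 mm wide at x = 0; the right jamb starts at x = 991. The clear opening is 991 − 44 = 947 mm.


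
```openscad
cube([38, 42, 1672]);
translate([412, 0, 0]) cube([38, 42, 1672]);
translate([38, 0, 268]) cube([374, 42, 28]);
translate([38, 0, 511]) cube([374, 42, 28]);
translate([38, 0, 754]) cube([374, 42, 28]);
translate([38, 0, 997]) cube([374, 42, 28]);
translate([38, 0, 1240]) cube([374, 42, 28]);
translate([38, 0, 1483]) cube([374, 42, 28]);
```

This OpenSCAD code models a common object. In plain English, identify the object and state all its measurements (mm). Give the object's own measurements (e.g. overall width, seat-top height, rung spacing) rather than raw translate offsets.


A straight ladder. Two 38×42 mm vertical rails, 1672 mm tall, stand 450 mm apart (outside-to-outside) with their front faces coplanar on the −y side. 6 rungs, each 42 mm deep and 28 mm tall, span between the inner faces of the rails, front faces flush with the rails. The lowest rung's underside is at z = 268 mm and rungs are spaced 243 mm apart (underside to underside).


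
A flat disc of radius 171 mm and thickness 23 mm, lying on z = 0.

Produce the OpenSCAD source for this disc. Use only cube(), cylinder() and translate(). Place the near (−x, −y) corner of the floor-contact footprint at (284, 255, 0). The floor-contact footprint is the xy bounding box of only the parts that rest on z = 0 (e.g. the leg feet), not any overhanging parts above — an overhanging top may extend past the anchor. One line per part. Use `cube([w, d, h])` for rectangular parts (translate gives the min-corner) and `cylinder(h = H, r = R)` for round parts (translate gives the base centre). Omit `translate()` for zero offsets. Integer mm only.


translate([455, 426, 0]) cylinder(h = 23, r = 171);


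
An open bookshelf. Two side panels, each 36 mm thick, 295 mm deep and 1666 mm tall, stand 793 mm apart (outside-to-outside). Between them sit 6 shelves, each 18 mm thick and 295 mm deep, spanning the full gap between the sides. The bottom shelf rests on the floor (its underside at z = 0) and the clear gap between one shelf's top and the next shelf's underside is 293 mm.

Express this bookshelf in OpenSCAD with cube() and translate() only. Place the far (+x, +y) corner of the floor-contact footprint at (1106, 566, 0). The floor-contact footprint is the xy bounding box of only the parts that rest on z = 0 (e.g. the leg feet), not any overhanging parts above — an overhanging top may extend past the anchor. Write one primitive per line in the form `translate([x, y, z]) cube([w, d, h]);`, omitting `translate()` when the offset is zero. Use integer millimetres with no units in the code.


translate([313, 271, 0]) cube([36, 295, 1666]);
translate([1070, 271, 0]) cube([36, 295, 1666]);
translate([349, 271, 0]) cube([721, 295, 18]);
translate([349, 271, 311]) cube([721, 295, 18]);
translate([349, 271, 622]) cube([721, 295, 18]);
translate([349, 271, 933]) cube([721, 295, 18]);
translate([349, 271, 1244]) cube([721, 295, 18]);
translate([349, 271, 1555]) cube([721, 295, 18]);


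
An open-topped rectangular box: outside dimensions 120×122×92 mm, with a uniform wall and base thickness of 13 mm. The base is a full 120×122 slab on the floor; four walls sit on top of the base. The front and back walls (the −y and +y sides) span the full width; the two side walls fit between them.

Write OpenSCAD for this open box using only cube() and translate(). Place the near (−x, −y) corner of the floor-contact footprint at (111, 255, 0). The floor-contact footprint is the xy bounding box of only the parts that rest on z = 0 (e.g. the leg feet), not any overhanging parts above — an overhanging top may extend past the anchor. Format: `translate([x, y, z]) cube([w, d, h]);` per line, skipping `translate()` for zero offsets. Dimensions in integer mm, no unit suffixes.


translate([111, 255, 0]) cube([120, 122, 13]);
translate([111, 255, 13]) cube([120, 13, 79]);
translate([111, 364, 13]) cube([120, 13, 79]);
translate([111, 268, 13]) cube([13, 96, 79]);
translate([218, 268, 13]) cube([13, 96, 79]);


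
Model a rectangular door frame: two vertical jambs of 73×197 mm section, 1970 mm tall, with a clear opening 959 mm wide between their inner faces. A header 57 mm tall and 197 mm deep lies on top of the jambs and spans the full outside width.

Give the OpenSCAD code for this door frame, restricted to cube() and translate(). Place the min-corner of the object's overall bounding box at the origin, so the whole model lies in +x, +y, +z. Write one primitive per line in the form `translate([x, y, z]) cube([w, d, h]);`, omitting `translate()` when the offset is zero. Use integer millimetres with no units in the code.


cube([73, 197, 1970]);
translate([1032, 0, 0]) cube([73, 197, 1970]);
translate([0, 0, 1970]) cube([1105, 197, 57]);


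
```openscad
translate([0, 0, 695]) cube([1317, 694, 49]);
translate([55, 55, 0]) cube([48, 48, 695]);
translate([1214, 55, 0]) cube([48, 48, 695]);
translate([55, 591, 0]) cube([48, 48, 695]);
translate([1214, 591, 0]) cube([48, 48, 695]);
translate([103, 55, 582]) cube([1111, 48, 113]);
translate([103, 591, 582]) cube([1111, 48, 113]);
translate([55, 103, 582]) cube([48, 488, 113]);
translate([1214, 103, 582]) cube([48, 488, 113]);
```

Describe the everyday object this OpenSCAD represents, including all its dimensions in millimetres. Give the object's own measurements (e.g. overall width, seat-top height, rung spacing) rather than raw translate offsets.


A rectangular dining table. The top is 1317×694×49 mm with its upper surface at z = 744 mm. It stands on four 48×48 mm square legs, each inset 55 mm from the nearest pair of top edges, running from the floor to the underside of the top. Four apron rails, 48 mm thick and 113 mm tall, run between adjacent legs with their top edges flush with the underside of the top and their outer faces flush with the legs' outer faces.


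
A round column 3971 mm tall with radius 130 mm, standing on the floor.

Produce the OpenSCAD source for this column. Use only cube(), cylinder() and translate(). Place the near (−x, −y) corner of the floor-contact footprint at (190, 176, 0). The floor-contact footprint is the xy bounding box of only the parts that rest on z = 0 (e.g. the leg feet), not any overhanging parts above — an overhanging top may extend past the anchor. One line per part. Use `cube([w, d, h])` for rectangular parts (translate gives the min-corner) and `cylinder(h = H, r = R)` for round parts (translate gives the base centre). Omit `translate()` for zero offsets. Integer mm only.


translate([320, 306, 0]) cylinder(h = 3971, r = 130);


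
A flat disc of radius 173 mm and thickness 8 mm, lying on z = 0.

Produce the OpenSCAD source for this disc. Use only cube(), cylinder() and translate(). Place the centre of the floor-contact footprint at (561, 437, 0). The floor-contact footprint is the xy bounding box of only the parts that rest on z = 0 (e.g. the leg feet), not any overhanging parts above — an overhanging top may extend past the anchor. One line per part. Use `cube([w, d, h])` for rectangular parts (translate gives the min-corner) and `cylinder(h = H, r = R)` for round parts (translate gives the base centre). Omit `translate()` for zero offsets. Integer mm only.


translate([561, 437, 0]) cylinder(h = 8, r = 173);


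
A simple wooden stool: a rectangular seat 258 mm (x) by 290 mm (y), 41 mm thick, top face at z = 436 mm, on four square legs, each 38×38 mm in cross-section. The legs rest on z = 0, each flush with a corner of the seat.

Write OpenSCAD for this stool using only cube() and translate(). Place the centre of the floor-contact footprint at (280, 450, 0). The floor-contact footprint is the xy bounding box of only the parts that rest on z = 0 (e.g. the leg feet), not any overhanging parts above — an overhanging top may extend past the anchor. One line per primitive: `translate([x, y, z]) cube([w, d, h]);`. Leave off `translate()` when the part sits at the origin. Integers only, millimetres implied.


translate([151, 305, 395]) cube([258, 290, 41]);
translate([151, 305, 0]) cube([38, 38, 395]);
translate([371, 305, 0]) cube([38, 38, 395]);
translate([151, 557, 0]) cube([38, 38, 395]);
translate([371, 557, 0]) cube([38, 38, 395]);


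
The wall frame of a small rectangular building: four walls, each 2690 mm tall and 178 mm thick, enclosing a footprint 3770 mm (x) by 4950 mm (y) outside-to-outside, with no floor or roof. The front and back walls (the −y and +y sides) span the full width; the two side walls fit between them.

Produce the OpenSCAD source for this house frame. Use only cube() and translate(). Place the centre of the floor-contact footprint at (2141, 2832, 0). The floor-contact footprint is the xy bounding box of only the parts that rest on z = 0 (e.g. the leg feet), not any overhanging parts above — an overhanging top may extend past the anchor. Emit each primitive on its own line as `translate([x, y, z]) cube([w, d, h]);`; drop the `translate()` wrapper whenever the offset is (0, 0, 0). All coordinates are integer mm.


translate([256, 357, 0]) cube([3770, 178, 2690]);
translate([256, 5129, 0]) cube([3770, 178, 2690]);
translate([256, 535, 0]) cube([178, 4594, 2690]);
translate([3848, 535, 0]) cube([178, 4594, 2690]);


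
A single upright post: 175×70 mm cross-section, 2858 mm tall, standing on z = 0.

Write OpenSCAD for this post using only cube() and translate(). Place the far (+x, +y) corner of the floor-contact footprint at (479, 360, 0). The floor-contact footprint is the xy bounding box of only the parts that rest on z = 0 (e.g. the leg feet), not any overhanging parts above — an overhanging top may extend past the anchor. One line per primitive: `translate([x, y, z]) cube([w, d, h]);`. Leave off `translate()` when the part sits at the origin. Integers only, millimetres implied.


translate([304, 290, 0]) cube([175, 70, 2858]);


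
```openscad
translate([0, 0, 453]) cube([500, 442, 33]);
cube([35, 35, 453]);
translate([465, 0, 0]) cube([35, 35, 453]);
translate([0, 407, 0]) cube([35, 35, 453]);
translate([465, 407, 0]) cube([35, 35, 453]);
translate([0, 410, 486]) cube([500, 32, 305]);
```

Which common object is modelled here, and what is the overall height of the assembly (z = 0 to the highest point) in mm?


A chair. The overall height is 791 mm.

A slab on four corner posts with a tall panel at the back — a chair. The seat slab sits at z = 453 with thickness 33, and the 305 mm backrest starts at the seat top, so the overall height is 453 + 33 + 305 = 791 mm.


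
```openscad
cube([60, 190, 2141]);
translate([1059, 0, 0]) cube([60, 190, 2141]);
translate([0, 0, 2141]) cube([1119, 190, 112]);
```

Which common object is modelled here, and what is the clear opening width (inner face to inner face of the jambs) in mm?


A door frame. The clear opening width is 999 mm.

Two 2141 mm tall posts with a header on top — a door frame. The left jamb is 60 mm wide at x = 0; the right jamb starts at x = 1059. The clear opening is 1059 − 60 = 999 mm.


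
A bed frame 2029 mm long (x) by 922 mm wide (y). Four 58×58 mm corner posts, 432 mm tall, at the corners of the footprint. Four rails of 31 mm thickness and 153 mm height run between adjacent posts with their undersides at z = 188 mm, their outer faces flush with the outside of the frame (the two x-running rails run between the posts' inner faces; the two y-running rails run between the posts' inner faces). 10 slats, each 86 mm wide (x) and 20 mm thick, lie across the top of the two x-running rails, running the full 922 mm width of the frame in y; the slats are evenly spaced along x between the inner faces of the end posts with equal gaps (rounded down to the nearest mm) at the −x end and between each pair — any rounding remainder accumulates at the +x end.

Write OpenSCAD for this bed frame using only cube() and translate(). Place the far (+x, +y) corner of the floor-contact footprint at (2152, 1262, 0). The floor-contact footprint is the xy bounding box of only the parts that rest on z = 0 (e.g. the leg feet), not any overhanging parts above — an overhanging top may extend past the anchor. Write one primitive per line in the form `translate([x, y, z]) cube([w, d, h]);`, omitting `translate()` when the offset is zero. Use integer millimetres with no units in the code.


translate([123, 340, 0]) cube([58, 58, 432]);
translate([123, 1204, 0]) cube([58, 58, 432]);
translate([2094, 340, 0]) cube([58, 58, 432]);
translate([2094, 1204, 0]) cube([58, 58, 432]);
translate([181, 340, 188]) cube([1913, 31, 153]);
translate([181, 1231, 188]) cube([1913, 31, 153]);
translate([123, 398, 188]) cube([31, 806, 153]);
translate([2121, 398, 188]) cube([31, 806, 153]);
translate([276, 340, 341]) cube([86, 922, 20]);
translate([457, 340, 341]) cube([86, 922, 20]);
translate([638, 340, 341]) cube([86, 922, 20]);
translate([819, 340, 341]) cube([86, 922, 20]);
translate([1000, 340, 341]) cube([86, 922, 20]);
translate([1181, 340, 341]) cube([86, 922, 20]);
translate([1362, 340, 341]) cube([86, 922, 20]);
translate([1543, 340, 341]) cube([86, 922, 20]);
translate([1724, 340, 341]) cube([86, 922, 20]);
translate([1905, 340, 341]) cube([86, 922, 20]);


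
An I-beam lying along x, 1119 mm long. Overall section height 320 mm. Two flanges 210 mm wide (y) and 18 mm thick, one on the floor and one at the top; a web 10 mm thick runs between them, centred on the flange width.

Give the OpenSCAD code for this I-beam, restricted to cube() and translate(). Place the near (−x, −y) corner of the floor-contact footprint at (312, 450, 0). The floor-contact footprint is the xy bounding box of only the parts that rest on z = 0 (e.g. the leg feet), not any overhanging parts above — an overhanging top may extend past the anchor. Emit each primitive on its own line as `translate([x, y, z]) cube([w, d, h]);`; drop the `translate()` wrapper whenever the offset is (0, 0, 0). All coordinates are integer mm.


translate([312, 450, 0]) cube([1119, 210, 18]);
translate([312, 550, 18]) cube([1119, 10, 284]);
translate([312, 450, 302]) cube([1119, 210, 18]);
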